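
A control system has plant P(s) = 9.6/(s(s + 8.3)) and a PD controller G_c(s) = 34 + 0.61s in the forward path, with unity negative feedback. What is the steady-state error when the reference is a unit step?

0

The open loop G_c(s)P(s) has a pole at the origin (type 1), so the static position error constant is infinite and e_ss = 1/(1+∞) = 0.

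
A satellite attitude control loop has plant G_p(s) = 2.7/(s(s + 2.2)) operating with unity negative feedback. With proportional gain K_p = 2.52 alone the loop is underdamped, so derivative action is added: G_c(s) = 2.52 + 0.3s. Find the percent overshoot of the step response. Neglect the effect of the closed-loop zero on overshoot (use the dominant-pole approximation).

10.9%

Forward path: (2.52 + 0.3s)·2.7/(s(s+2.2)). The closed-loop characteristic equation is s² + (2.2 + 2.7·0.3)s + 2.7·2.52 = 0.
That is s² + 3.01s + 6.804 = 0, so ω_n = 2.608 rad/s and ζ = 3.01/(2·2.608) = 0.577.
%OS = 100·exp(−πζ/√(1−ζ²)) = 10.9%.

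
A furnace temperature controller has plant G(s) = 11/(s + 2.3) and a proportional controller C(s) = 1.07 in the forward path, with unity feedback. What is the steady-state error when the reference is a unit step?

0.163

The loop is type 0. Static position error constant K_pos = C(0)·G(0) = 1.07·4.783 = 5.117.
Steady-state error to a unit step: e_ss = 1/(1+K_pos) = 1/6.117 = 0.163.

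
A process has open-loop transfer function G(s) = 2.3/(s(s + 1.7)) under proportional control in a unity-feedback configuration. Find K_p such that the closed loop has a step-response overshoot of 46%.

From %OS = 100·exp(−πζ/√(1−ζ²)) = 46%, ζ = −ln(0.46)/√(π²+ln²(0.46)) = 0.24.
Characteristic equation s² + 1.7s + 2.3K_p = 0 gives ζ = 1.7/(2√(2.3K_p)).
Setting ζ = 0.24: √(2.3K_p) = 1.7/(2·0.24) = 3.542, so K_p = 12.55/2.3 = 5.46.

K_p = 5.46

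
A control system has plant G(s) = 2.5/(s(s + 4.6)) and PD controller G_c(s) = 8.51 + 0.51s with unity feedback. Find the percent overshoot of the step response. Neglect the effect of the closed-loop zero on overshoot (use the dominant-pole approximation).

Forward path: (8.51 + 0.51s)·2.5/(s(s+4.6)). The closed-loop characteristic equation is s² + (4.6 + 2.5·0.51)s + 2.5·8.51 = 0.
That is s² + 5.875s + 21.27 = 0, so ω_n = 4.612 rad/s and ζ = 5.875/(2·4.612) = 0.6369.
%OS = 100·exp(−πζ/√(1−ζ²)) = 7.46%.

7.46%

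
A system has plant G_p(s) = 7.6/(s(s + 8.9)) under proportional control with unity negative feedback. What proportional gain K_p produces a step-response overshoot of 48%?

K_p = 50.3

From %OS = 100·exp(−πζ/√(1−ζ²)) = 48%, ζ = −ln(0.48)/√(π²+ln²(0.48)) = 0.2275.
Characteristic equation s² + 8.9s + 7.6K_p = 0 gives ζ = 8.9/(2√(7.6K_p)).
Setting ζ = 0.2275: √(7.6K_p) = 8.9/(2·0.2275) = 19.56, so K_p = 382.6/7.6 = 50.3.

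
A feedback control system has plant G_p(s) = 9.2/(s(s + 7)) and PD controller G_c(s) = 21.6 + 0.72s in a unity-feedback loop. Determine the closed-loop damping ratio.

Forward path: (21.6 + 0.72s)·9.2/(s(s+7)). The closed-loop characteristic equation is s² + (7 + 9.2·0.72)s + 9.2·21.6 = 0.
That is s² + 13.62s + 198.7 = 0, so ω_n = 14.1 rad/s and ζ = 13.62/(2·14.1) = 0.4832.

ζ = 0.483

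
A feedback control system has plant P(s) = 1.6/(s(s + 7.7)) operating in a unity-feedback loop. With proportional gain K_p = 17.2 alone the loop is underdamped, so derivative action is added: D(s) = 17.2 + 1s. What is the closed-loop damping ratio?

ζ = 0.886

Forward path: (17.2 + 1s)·1.6/(s(s+7.7)). The closed-loop characteristic equation is s² + (7.7 + 1.6·1)s + 1.6·17.2 = 0.
That is s² + 9.3s + 27.52 = 0, so ω_n = 5.246 rad/s and ζ = 9.3/(2·5.246) = 0.8864.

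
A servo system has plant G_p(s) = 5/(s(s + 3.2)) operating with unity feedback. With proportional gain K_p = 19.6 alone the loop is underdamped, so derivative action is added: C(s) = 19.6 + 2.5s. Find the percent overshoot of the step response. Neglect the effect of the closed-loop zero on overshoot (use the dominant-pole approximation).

1.68%

Forward path: (19.6 + 2.5s)·5/(s(s+3.2)). The closed-loop characteristic equation is s² + (3.2 + 5·2.5)s + 5·19.6 = 0.
That is s² + 15.7s + 98 = 0, so ω_n = 9.899 rad/s and ζ = 15.7/(2·9.899) = 0.793.
%OS = 100·exp(−πζ/√(1−ζ²)) = 1.68%.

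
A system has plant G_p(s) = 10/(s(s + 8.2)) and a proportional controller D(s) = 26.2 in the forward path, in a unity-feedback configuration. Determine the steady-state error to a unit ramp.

The loop has one pole at the origin (type 1). Velocity error constant K_v = lim_{s→0} s·D(s)G_p(s) = 26.2·10/8.2 = 31.95.
Steady-state error to a unit ramp: e_ss = 1/K_v = 0.0313.

0.0313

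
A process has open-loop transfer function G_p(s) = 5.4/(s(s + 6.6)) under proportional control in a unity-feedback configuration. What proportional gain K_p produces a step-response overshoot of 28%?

K_p = 14.3

From %OS = 100·exp(−πζ/√(1−ζ²)) = 28%, ζ = −ln(0.28)/√(π²+ln²(0.28)) = 0.3755.
Characteristic equation s² + 6.6s + 5.4K_p = 0 gives ζ = 6.6/(2√(5.4K_p)).
Setting ζ = 0.3755: √(5.4K_p) = 6.6/(2·0.3755) = 8.787, so K_p = 77.22/5.4 = 14.3.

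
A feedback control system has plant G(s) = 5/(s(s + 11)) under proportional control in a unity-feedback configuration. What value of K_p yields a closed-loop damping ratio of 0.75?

K_p = 10.8

Closed-loop characteristic equation: s² + 11s + K_p·5 = 0.
So ω_n = √(5K_p) and 2ζω_n = 11, giving ζ = 11/(2√(5K_p)).
Setting ζ = 0.75: √(5K_p) = 11/(2·0.75) = 7.333, so K_p = 53.78/5 = 10.8.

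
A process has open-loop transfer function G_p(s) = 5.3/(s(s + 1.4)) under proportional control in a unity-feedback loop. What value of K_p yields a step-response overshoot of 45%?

K_p = 1.52

From %OS = 100·exp(−πζ/√(1−ζ²)) = 45%, ζ = −ln(0.45)/√(π²+ln²(0.45)) = 0.2463.
Characteristic equation s² + 1.4s + 5.3K_p = 0 gives ζ = 1.4/(2√(5.3K_p)).
Setting ζ = 0.2463: √(5.3K_p) = 1.4/(2·0.2463) = 2.842, so K_p = 8.075/5.3 = 1.52.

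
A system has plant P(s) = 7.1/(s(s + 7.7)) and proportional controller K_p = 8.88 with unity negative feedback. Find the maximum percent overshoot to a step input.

17.5%

From 1 + K_pP(s) = 0: s² + 7.7s + 63.05 = 0 ⇒ ω_n = 7.94, ζ = 0.4849.
%OS = 100·exp(−πζ/√(1−ζ²)) = 100·exp(−π·0.4849/√0.7649) = 17.5%.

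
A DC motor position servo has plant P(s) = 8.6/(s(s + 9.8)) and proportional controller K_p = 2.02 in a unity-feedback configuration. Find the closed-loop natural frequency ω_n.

With unity feedback the closed-loop characteristic equation is s² + 9.8s + 2.02·8.6 = s² + 9.8s + 17.37 = 0.
Matching s² + 2ζω_n s + ω_n²: ω_n = √17.37 = 4.168 rad/s and 2ζω_n = 9.8, so ζ = 9.8/(2·4.168) = 1.18.

ω_n = 4.17 rad/s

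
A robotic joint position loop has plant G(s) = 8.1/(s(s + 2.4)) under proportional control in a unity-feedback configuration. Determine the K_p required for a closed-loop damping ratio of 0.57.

Closed-loop characteristic equation: s² + 2.4s + K_p·8.1 = 0.
So ω_n = √(8.1K_p) and 2ζω_n = 2.4, giving ζ = 2.4/(2√(8.1K_p)).
Setting ζ = 0.57: √(8.1K_p) = 2.4/(2·0.57) = 2.105, so K_p = 4.432/8.1 = 0.547.

K_p = 0.547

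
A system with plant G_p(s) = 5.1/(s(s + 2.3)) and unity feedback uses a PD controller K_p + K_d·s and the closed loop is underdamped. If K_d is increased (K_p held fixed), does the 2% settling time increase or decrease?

Characteristic equation s² + (2.3 + 5.1K_d)s + 5.1K_p = 0: raising K_d increases ζω_n = (2.3+5.1K_d)/2 while the loop stays underdamped, so T_s ≈ 4/(ζω_n) decreases.

decrease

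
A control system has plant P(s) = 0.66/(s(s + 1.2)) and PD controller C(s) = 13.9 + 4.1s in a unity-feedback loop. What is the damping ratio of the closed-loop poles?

ζ = 0.645

Forward path: (13.9 + 4.1s)·0.66/(s(s+1.2)). The closed-loop characteristic equation is s² + (1.2 + 0.66·4.1)s + 0.66·13.9 = 0.
That is s² + 3.906s + 9.174 = 0, so ω_n = 3.029 rad/s and ζ = 3.906/(2·3.029) = 0.6448.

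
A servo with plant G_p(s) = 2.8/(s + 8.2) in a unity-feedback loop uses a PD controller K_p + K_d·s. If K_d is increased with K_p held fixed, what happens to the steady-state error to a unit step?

unchanged

At s = 0 the derivative term contributes nothing: C(0) = K_p regardless of K_d, so K_pos = K_p·G_p(0) and e_ss are unchanged.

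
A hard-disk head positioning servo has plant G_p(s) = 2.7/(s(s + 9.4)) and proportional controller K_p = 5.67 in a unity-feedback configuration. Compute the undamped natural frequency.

ω_n = 3.91 rad/s

The closed-loop denominator is s(s+9.4) + 5.67·2.7 = s² + 9.4s + 15.31.
So ω_n² = 15.31 ⇒ ω_n = 3.913 rad/s, and ζ = 9.4/(2ω_n) = 1.2.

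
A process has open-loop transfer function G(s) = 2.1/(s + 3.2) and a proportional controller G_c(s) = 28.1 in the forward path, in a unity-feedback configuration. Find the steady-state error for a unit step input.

0.0514

The loop is type 0. Static position error constant K_pos = G_c(0)·G(0) = 28.1·0.6562 = 18.44.
Steady-state error to a unit step: e_ss = 1/(1+K_pos) = 1/19.44 = 0.0514.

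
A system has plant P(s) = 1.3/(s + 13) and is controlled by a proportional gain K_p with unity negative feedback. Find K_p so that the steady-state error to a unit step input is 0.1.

K_p = 90

The loop is type 0, so e_ss(step) = 1/(1 + K_pos) with K_pos = K_p·P(0).
P(0) = 0.1. Require 1/(1 + K_p·0.1) = 0.1, so 1 + 0.1·K_p = 10.
K_p = (10 − 1)/0.1 = 90.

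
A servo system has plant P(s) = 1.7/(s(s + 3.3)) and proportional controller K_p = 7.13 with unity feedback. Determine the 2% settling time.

T_s ≈ 2.42 s

From 1 + K_pP(s) = 0: s² + 3.3s + 12.12 = 0 ⇒ ω_n = 3.482, ζ = 0.4739.
2% settling time T_s ≈ 4/(ζω_n) = 4/1.65 = 2.42 s.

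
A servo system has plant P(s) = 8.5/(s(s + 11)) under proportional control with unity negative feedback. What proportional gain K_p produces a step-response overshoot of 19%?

K_p = 16.3

From %OS = 100·exp(−πζ/√(1−ζ²)) = 19%, ζ = −ln(0.19)/√(π²+ln²(0.19)) = 0.4673.
Characteristic equation s² + 11s + 8.5K_p = 0 gives ζ = 11/(2√(8.5K_p)).
Setting ζ = 0.4673: √(8.5K_p) = 11/(2·0.4673) = 11.77, so K_p = 138.5/8.5 = 16.3.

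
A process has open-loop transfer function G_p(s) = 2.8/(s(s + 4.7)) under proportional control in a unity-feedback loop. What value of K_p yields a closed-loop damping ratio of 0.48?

Closed-loop characteristic equation: s² + 4.7s + K_p·2.8 = 0.
So ω_n = √(2.8K_p) and 2ζω_n = 4.7, giving ζ = 4.7/(2√(2.8K_p)).
Setting ζ = 0.48: √(2.8K_p) = 4.7/(2·0.48) = 4.896, so K_p = 23.97/2.8 = 8.56.

K_p = 8.56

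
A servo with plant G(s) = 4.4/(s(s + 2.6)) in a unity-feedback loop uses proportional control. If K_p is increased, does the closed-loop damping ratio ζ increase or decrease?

decrease

ζ = 2.6/(2√(4.4K_p)); increasing K_p raises the denominator, so ζ falls.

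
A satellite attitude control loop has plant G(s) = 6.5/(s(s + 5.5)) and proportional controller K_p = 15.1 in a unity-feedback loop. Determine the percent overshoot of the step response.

Closed-loop characteristic equation: s² + 5.5s + 98.15 = 0, so ω_n = 9.907 rad/s and ζ = 5.5/(2·9.907) = 0.2776.
%OS = 100·exp(−πζ/√(1−ζ²)) = 100·exp(−π·0.2776/√0.9229) = 40.3%.

40.3%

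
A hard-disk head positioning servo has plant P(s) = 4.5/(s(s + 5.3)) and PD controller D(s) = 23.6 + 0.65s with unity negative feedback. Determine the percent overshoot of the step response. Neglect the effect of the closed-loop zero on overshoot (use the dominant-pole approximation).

25.5%

Forward path: (23.6 + 0.65s)·4.5/(s(s+5.3)). The closed-loop characteristic equation is s² + (5.3 + 4.5·0.65)s + 4.5·23.6 = 0.
That is s² + 8.225s + 106.2 = 0, so ω_n = 10.31 rad/s and ζ = 8.225/(2·10.31) = 0.3991.
%OS = 100·exp(−πζ/√(1−ζ²)) = 25.5%.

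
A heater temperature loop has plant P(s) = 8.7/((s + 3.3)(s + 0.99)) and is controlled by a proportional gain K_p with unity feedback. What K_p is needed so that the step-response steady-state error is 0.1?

Steady-state error for a unit step on this type-0 loop is 1/(1 + K_p·P(0)).
P(0) = 2.663. Require 1/(1 + K_p·2.663) = 0.1, so 1 + 2.663·K_p = 10.
K_p = (10 − 1)/2.663 = 3.38.

K_p = 3.38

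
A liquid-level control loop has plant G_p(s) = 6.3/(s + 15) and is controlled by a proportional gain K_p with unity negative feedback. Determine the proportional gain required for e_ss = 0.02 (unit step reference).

K_p = 117

For a type-0 loop with proportional control, e_ss = 1/(1 + K_p·G_p(0)).
G_p(0) = 0.42. Require 1/(1 + K_p·0.42) = 0.02, so 1 + 0.42·K_p = 50.
K_p = (50 − 1)/0.42 = 117.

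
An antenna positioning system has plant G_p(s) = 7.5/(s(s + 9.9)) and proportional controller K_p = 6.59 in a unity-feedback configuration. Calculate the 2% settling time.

T_s ≈ 0.808 s

Closed-loop characteristic equation: s² + 9.9s + 49.42 = 0, so ω_n = 7.03 rad/s and ζ = 9.9/(2·7.03) = 0.7041.
2% settling time T_s ≈ 4/(ζω_n) = 4/4.95 = 0.808 s.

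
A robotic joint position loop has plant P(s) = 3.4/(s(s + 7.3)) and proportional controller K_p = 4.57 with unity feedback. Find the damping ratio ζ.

ζ = 0.926

The closed-loop denominator is s(s+7.3) + 4.57·3.4 = s² + 7.3s + 15.54.
So ω_n² = 15.54 ⇒ ω_n = 3.942 rad/s, and ζ = 7.3/(2ω_n) = 0.926.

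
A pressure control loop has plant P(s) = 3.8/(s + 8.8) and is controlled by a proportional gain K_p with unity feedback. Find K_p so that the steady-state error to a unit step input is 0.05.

K_p = 44

For a type-0 loop with proportional control, e_ss = 1/(1 + K_p·P(0)).
P(0) = 0.4318. Require 1/(1 + K_p·0.4318) = 0.05, so 1 + 0.4318·K_p = 20.
K_p = (20 − 1)/0.4318 = 44.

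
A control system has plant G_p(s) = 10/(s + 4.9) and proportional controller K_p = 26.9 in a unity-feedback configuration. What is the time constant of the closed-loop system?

τ = 0.00365 s

Closed-loop transfer function: T(s) = K_p·G_p(s)/(1 + K_p·G_p(s)) = 269/(s + 4.9 + 269) = 269/(s + 273.9).
Time constant τ = 1/273.9 = 0.00365 s.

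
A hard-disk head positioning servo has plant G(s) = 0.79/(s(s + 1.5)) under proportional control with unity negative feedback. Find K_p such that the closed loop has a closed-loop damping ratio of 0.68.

Closed-loop characteristic equation: s² + 1.5s + K_p·0.79 = 0.
So ω_n = √(0.79K_p) and 2ζω_n = 1.5, giving ζ = 1.5/(2√(0.79K_p)).
Setting ζ = 0.68: √(0.79K_p) = 1.5/(2·0.68) = 1.103, so K_p = 1.216/0.79 = 1.54.

K_p = 1.54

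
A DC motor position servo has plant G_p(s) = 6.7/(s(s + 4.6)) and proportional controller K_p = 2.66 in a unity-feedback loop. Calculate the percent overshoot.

13%

From 1 + K_pG_p(s) = 0: s² + 4.6s + 17.82 = 0 ⇒ ω_n = 4.222, ζ = 0.5448.
%OS = 100·exp(−πζ/√(1−ζ²)) = 100·exp(−π·0.5448/√0.7032) = 13%.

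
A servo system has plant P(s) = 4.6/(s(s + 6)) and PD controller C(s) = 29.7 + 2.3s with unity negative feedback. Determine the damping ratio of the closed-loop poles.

ζ = 0.709

Forward path: (29.7 + 2.3s)·4.6/(s(s+6)). The closed-loop characteristic equation is s² + (6 + 4.6·2.3)s + 4.6·29.7 = 0.
That is s² + 16.58s + 136.6 = 0, so ω_n = 11.69 rad/s and ζ = 16.58/(2·11.69) = 0.7092.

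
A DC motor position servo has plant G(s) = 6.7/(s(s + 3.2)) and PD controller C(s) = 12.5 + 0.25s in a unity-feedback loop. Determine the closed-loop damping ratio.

ζ = 0.266

Forward path: (12.5 + 0.25s)·6.7/(s(s+3.2)). The closed-loop characteristic equation is s² + (3.2 + 6.7·0.25)s + 6.7·12.5 = 0.
That is s² + 4.875s + 83.75 = 0, so ω_n = 9.152 rad/s and ζ = 4.875/(2·9.152) = 0.2663.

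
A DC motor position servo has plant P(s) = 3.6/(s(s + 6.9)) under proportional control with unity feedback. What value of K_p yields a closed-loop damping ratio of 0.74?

Closed-loop characteristic equation: s² + 6.9s + K_p·3.6 = 0.
So ω_n = √(3.6K_p) and 2ζω_n = 6.9, giving ζ = 6.9/(2√(3.6K_p)).
Setting ζ = 0.74: √(3.6K_p) = 6.9/(2·0.74) = 4.662, so K_p = 21.74/3.6 = 6.04.

K_p = 6.04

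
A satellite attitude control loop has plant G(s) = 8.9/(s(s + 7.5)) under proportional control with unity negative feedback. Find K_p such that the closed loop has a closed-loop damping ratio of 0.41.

Closed-loop characteristic equation: s² + 7.5s + K_p·8.9 = 0.
So ω_n = √(8.9K_p) and 2ζω_n = 7.5, giving ζ = 7.5/(2√(8.9K_p)).
Setting ζ = 0.41: √(8.9K_p) = 7.5/(2·0.41) = 9.146, so K_p = 83.66/8.9 = 9.4.

K_p = 9.4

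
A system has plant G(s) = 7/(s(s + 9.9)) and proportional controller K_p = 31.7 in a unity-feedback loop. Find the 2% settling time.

T_s ≈ 0.808 s

From 1 + K_pG(s) = 0: s² + 9.9s + 221.9 = 0 ⇒ ω_n = 14.9, ζ = 0.3323.
2% settling time T_s ≈ 4/(ζω_n) = 4/4.95 = 0.808 s.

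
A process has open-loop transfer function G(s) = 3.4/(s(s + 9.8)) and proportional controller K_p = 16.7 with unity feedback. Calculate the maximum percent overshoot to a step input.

6.79%

From 1 + K_pG(s) = 0: s² + 9.8s + 56.78 = 0 ⇒ ω_n = 7.535, ζ = 0.6503.
%OS = 100·exp(−πζ/√(1−ζ²)) = 100·exp(−π·0.6503/√0.5771) = 6.79%.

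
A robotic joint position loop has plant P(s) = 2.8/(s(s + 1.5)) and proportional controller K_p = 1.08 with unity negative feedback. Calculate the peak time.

T_p = 2 s

From 1 + K_pP(s) = 0: s² + 1.5s + 3.024 = 0 ⇒ ω_n = 1.739, ζ = 0.4313.
Damped frequency ω_d = ω_n√(1−ζ²) = 1.569 rad/s, so peak time T_p = π/ω_d = 2 s.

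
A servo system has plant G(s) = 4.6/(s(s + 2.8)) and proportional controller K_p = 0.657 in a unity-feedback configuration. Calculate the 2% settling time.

T_s ≈ 2.86 s

The closed-loop denominator s² + 2.8s + 3.022 gives ω_n = √3.022 = 1.738 and ζ = 2.8/(2ω_n) = 0.8053.
2% settling time T_s ≈ 4/(ζω_n) = 4/1.4 = 2.86 s.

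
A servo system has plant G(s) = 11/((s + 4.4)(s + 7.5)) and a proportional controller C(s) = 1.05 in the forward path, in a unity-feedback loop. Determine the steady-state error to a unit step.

0.741

The loop is type 0. Static position error constant K_pos = C(0)·G(0) = 1.05·0.3333 = 0.35.
Steady-state error to a unit step: e_ss = 1/(1+K_pos) = 1/1.35 = 0.741.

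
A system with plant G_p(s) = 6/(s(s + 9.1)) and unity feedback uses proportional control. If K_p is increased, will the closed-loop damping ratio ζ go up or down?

decrease

ζ = 9.1/(2√(6K_p)); increasing K_p raises the denominator, so ζ falls.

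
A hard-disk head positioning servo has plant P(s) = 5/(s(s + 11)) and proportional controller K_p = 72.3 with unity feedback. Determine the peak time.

The closed-loop denominator s² + 11s + 361.5 gives ω_n = √361.5 = 19.01 and ζ = 11/(2ω_n) = 0.2893.
Damped frequency ω_d = ω_n√(1−ζ²) = 18.2 rad/s, so peak time T_p = π/ω_d = 0.173 s.

T_p = 0.173 s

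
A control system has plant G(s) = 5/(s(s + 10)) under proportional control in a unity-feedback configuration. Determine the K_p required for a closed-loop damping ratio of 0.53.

Closed-loop characteristic equation: s² + 10s + K_p·5 = 0.
So ω_n = √(5K_p) and 2ζω_n = 10, giving ζ = 10/(2√(5K_p)).
Setting ζ = 0.53: √(5K_p) = 10/(2·0.53) = 9.434, so K_p = 89/5 = 17.8.

K_p = 17.8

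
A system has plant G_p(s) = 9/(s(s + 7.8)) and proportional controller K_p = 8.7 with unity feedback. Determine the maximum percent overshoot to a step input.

The closed-loop denominator s² + 7.8s + 78.3 gives ω_n = √78.3 = 8.849 and ζ = 7.8/(2ω_n) = 0.4407.
%OS = 100·exp(−πζ/√(1−ζ²)) = 100·exp(−π·0.4407/√0.8057) = 21.4%.

21.4%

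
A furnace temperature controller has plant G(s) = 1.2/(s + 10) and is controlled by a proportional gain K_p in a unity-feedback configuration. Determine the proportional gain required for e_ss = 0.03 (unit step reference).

The loop is type 0, so e_ss(step) = 1/(1 + K_pos) with K_pos = K_p·G(0).
G(0) = 0.12. Require 1/(1 + K_p·0.12) = 0.03, so 1 + 0.12·K_p = 33.33.
K_p = (33.33 − 1)/0.12 = 269.

K_p = 269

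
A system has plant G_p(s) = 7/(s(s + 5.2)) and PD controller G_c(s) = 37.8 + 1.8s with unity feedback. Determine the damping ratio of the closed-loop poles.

ζ = 0.547

Forward path: (37.8 + 1.8s)·7/(s(s+5.2)). The closed-loop characteristic equation is s² + (5.2 + 7·1.8)s + 7·37.8 = 0.
That is s² + 17.8s + 264.6 = 0, so ω_n = 16.27 rad/s and ζ = 17.8/(2·16.27) = 0.5471.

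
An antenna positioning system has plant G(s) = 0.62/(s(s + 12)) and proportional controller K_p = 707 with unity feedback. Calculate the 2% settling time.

The closed-loop denominator s² + 12s + 438.3 gives ω_n = √438.3 = 20.94 and ζ = 12/(2ω_n) = 0.2866.
2% settling time T_s ≈ 4/(ζω_n) = 4/6 = 0.667 s.

T_s ≈ 0.667 s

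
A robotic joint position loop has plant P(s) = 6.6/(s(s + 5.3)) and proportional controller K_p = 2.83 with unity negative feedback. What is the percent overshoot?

8.73%

From 1 + K_pP(s) = 0: s² + 5.3s + 18.68 = 0 ⇒ ω_n = 4.322, ζ = 0.6132.
%OS = 100·exp(−πζ/√(1−ζ²)) = 100·exp(−π·0.6132/√0.624) = 8.73%.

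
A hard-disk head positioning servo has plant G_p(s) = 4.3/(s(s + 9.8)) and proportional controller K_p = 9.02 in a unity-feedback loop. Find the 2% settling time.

Closed-loop characteristic equation: s² + 9.8s + 38.79 = 0, so ω_n = 6.228 rad/s and ζ = 9.8/(2·6.228) = 0.7868.
2% settling time T_s ≈ 4/(ζω_n) = 4/4.9 = 0.816 s.

T_s ≈ 0.816 s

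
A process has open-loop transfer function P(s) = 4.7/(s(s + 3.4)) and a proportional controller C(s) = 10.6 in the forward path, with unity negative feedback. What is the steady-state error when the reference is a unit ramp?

The loop has one pole at the origin (type 1). Velocity error constant K_v = lim_{s→0} s·C(s)P(s) = 10.6·4.7/3.4 = 14.65.
Steady-state error to a unit ramp: e_ss = 1/K_v = 0.0682.

0.0682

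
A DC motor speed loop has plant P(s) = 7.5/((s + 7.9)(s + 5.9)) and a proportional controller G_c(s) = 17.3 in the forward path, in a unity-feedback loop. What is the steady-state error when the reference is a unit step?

The loop is type 0. Static position error constant K_pos = G_c(0)·P(0) = 17.3·0.1609 = 2.784.
Steady-state error to a unit step: e_ss = 1/(1+K_pos) = 1/3.784 = 0.264.

0.264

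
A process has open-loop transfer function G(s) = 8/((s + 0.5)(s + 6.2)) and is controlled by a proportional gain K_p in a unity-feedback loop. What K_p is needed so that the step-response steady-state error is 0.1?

Steady-state error for a unit step on this type-0 loop is 1/(1 + K_p·G(0)).
G(0) = 2.581. Require 1/(1 + K_p·2.581) = 0.1, so 1 + 2.581·K_p = 10.
K_p = (10 − 1)/2.581 = 3.49.

K_p = 3.49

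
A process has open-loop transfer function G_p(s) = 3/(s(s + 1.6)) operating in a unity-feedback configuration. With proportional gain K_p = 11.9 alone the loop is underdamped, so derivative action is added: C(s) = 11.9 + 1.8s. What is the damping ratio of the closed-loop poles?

Forward path: (11.9 + 1.8s)·3/(s(s+1.6)). The closed-loop characteristic equation is s² + (1.6 + 3·1.8)s + 3·11.9 = 0.
That is s² + 7s + 35.7 = 0, so ω_n = 5.975 rad/s and ζ = 7/(2·5.975) = 0.5858.

ζ = 0.586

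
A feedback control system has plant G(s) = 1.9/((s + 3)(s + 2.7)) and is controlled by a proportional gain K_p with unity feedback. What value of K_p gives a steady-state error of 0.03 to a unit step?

K_p = 138

Steady-state error for a unit step on this type-0 loop is 1/(1 + K_p·G(0)).
G(0) = 0.2346. Require 1/(1 + K_p·0.2346) = 0.03, so 1 + 0.2346·K_p = 33.33.
K_p = (33.33 − 1)/0.2346 = 138.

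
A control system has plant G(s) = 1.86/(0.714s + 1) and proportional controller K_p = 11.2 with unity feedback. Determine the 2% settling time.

Closed loop: T(s) = K_p·G/(1+K_p·G) = 20.83/(0.714s + 1 + 20.83), with pole at s = −(1 + 20.83)/0.714 = −30.58.
τ = 1/30.58 = 0.0327 s, so 2% settling time ≈ 4τ = 0.131 s.

T_s ≈ 0.131 s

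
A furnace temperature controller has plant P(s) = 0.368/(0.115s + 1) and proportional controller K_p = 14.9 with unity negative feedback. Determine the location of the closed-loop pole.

s = -56.38

Closed loop: T(s) = K_p·P/(1+K_p·P) = 5.483/(0.115s + 1 + 5.483), with pole at s = −(1 + 5.483)/0.115 = −56.38.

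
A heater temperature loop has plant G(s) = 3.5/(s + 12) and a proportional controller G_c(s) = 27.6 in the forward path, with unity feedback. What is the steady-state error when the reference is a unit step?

0.11

The loop is type 0. Static position error constant K_pos = G_c(0)·G(0) = 27.6·0.2917 = 8.05.
Steady-state error to a unit step: e_ss = 1/(1+K_pos) = 1/9.05 = 0.11.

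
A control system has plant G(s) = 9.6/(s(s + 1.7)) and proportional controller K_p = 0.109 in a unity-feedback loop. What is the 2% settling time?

From 1 + K_pG(s) = 0: s² + 1.7s + 1.046 = 0 ⇒ ω_n = 1.023, ζ = 0.8309.
2% settling time T_s ≈ 4/(ζω_n) = 4/0.85 = 4.71 s.

T_s ≈ 4.71 s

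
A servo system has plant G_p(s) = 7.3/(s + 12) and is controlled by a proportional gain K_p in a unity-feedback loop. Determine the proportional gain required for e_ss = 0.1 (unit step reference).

K_p = 14.8

Steady-state error for a unit step on this type-0 loop is 1/(1 + K_p·G_p(0)).
G_p(0) = 0.6083. Require 1/(1 + K_p·0.6083) = 0.1, so 1 + 0.6083·K_p = 10.
K_p = (10 − 1)/0.6083 = 14.8.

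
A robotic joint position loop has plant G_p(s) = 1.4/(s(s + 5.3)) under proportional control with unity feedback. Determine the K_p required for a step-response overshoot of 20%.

K_p = 24.1

From %OS = 100·exp(−πζ/√(1−ζ²)) = 20%, ζ = −ln(0.2)/√(π²+ln²(0.2)) = 0.4559.
Characteristic equation s² + 5.3s + 1.4K_p = 0 gives ζ = 5.3/(2√(1.4K_p)).
Setting ζ = 0.4559: √(1.4K_p) = 5.3/(2·0.4559) = 5.812, so K_p = 33.78/1.4 = 24.1.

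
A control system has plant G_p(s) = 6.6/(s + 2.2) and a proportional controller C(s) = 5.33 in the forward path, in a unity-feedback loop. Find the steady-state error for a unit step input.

The loop is type 0. Static position error constant K_pos = C(0)·G_p(0) = 5.33·3 = 15.99.
Steady-state error to a unit step: e_ss = 1/(1+K_pos) = 1/16.99 = 0.0589.

0.0589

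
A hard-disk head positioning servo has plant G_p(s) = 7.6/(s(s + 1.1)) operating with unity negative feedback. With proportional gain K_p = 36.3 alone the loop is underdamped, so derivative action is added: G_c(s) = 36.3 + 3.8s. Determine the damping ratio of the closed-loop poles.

ζ = 0.902

Forward path: (36.3 + 3.8s)·7.6/(s(s+1.1)). The closed-loop characteristic equation is s² + (1.1 + 7.6·3.8)s + 7.6·36.3 = 0.
That is s² + 29.98s + 275.9 = 0, so ω_n = 16.61 rad/s and ζ = 29.98/(2·16.61) = 0.9025.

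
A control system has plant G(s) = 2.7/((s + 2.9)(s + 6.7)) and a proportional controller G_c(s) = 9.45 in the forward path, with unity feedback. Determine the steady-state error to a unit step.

The loop is type 0. Static position error constant K_pos = G_c(0)·G(0) = 9.45·0.139 = 1.313.
Steady-state error to a unit step: e_ss = 1/(1+K_pos) = 1/2.313 = 0.432.

0.432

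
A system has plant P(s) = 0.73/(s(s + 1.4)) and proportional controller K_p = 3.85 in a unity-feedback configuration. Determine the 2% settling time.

T_s ≈ 5.71 s

The closed-loop denominator s² + 1.4s + 2.81 gives ω_n = √2.81 = 1.676 and ζ = 1.4/(2ω_n) = 0.4175.
2% settling time T_s ≈ 4/(ζω_n) = 4/0.7 = 5.71 s.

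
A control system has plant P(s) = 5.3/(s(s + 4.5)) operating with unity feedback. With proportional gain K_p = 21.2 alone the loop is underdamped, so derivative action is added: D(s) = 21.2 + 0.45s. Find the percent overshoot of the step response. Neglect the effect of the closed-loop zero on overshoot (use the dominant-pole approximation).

34%

Forward path: (21.2 + 0.45s)·5.3/(s(s+4.5)). The closed-loop characteristic equation is s² + (4.5 + 5.3·0.45)s + 5.3·21.2 = 0.
That is s² + 6.885s + 112.4 = 0, so ω_n = 10.6 rad/s and ζ = 6.885/(2·10.6) = 0.3248.
%OS = 100·exp(−πζ/√(1−ζ²)) = 34%.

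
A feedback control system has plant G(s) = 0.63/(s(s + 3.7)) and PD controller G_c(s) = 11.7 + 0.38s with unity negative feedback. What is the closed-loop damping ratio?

ζ = 0.725

Forward path: (11.7 + 0.38s)·0.63/(s(s+3.7)). The closed-loop characteristic equation is s² + (3.7 + 0.63·0.38)s + 0.63·11.7 = 0.
That is s² + 3.939s + 7.371 = 0, so ω_n = 2.715 rad/s and ζ = 3.939/(2·2.715) = 0.7255.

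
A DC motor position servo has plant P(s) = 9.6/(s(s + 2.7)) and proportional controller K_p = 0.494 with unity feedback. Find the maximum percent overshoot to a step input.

Closed-loop characteristic equation: s² + 2.7s + 4.742 = 0, so ω_n = 2.178 rad/s and ζ = 2.7/(2·2.178) = 0.6199.
%OS = 100·exp(−πζ/√(1−ζ²)) = 100·exp(−π·0.6199/√0.6157) = 8.36%.

8.36%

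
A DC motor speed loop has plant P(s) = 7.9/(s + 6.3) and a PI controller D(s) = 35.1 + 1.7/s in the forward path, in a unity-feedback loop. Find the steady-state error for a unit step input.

The open loop D(s)P(s) has a pole at the origin (type 1), so the static position error constant is infinite and e_ss = 1/(1+∞) = 0.

0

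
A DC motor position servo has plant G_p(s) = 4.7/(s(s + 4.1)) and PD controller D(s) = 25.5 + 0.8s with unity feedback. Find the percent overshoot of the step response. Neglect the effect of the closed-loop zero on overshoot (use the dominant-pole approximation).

Forward path: (25.5 + 0.8s)·4.7/(s(s+4.1)). The closed-loop characteristic equation is s² + (4.1 + 4.7·0.8)s + 4.7·25.5 = 0.
That is s² + 7.86s + 119.9 = 0, so ω_n = 10.95 rad/s and ζ = 7.86/(2·10.95) = 0.359.
%OS = 100·exp(−πζ/√(1−ζ²)) = 29.9%.

29.9%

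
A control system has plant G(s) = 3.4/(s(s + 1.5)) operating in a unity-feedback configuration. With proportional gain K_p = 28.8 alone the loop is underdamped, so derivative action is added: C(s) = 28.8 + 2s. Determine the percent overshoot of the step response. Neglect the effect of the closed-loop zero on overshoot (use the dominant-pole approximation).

Forward path: (28.8 + 2s)·3.4/(s(s+1.5)). The closed-loop characteristic equation is s² + (1.5 + 3.4·2)s + 3.4·28.8 = 0.
That is s² + 8.3s + 97.92 = 0, so ω_n = 9.895 rad/s and ζ = 8.3/(2·9.895) = 0.4194.
%OS = 100·exp(−πζ/√(1−ζ²)) = 23.4%.

23.4%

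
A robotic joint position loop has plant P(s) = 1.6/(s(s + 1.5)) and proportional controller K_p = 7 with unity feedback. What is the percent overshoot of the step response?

48.6%

From 1 + K_pP(s) = 0: s² + 1.5s + 11.2 = 0 ⇒ ω_n = 3.347, ζ = 0.2241.
%OS = 100·exp(−πζ/√(1−ζ²)) = 100·exp(−π·0.2241/√0.9498) = 48.6%.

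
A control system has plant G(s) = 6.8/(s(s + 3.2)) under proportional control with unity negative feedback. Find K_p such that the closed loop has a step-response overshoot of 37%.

From %OS = 100·exp(−πζ/√(1−ζ²)) = 37%, ζ = −ln(0.37)/√(π²+ln²(0.37)) = 0.3017.
Characteristic equation s² + 3.2s + 6.8K_p = 0 gives ζ = 3.2/(2√(6.8K_p)).
Setting ζ = 0.3017: √(6.8K_p) = 3.2/(2·0.3017) = 5.303, so K_p = 28.12/6.8 = 4.14.

K_p = 4.14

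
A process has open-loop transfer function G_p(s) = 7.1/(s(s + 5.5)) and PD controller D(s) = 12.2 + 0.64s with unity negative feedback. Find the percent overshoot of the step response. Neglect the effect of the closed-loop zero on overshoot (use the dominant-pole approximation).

Forward path: (12.2 + 0.64s)·7.1/(s(s+5.5)). The closed-loop characteristic equation is s² + (5.5 + 7.1·0.64)s + 7.1·12.2 = 0.
That is s² + 10.04s + 86.62 = 0, so ω_n = 9.307 rad/s and ζ = 10.04/(2·9.307) = 0.5396.
%OS = 100·exp(−πζ/√(1−ζ²)) = 13.4%.

13.4%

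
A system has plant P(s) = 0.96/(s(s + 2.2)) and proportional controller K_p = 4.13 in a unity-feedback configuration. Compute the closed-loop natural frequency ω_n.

With unity feedback the closed-loop characteristic equation is s² + 2.2s + 4.13·0.96 = s² + 2.2s + 3.965 = 0.
Matching s² + 2ζω_n s + ω_n²: ω_n = √3.965 = 1.991 rad/s and 2ζω_n = 2.2, so ζ = 2.2/(2·1.991) = 0.552.

ω_n = 1.99 rad/s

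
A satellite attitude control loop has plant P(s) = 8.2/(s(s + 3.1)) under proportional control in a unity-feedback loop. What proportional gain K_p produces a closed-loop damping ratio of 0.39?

Closed-loop characteristic equation: s² + 3.1s + K_p·8.2 = 0.
So ω_n = √(8.2K_p) and 2ζω_n = 3.1, giving ζ = 3.1/(2√(8.2K_p)).
Setting ζ = 0.39: √(8.2K_p) = 3.1/(2·0.39) = 3.974, so K_p = 15.8/8.2 = 1.93.

K_p = 1.93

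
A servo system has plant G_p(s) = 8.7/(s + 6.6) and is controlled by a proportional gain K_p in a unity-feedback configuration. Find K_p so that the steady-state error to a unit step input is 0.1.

Steady-state error for a unit step on this type-0 loop is 1/(1 + K_p·G_p(0)).
G_p(0) = 1.318. Require 1/(1 + K_p·1.318) = 0.1, so 1 + 1.318·K_p = 10.
K_p = (10 − 1)/1.318 = 6.83.

K_p = 6.83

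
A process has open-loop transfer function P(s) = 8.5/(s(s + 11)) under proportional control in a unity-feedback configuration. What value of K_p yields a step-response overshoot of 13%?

K_p = 12

From %OS = 100·exp(−πζ/√(1−ζ²)) = 13%, ζ = −ln(0.13)/√(π²+ln²(0.13)) = 0.5446.
Characteristic equation s² + 11s + 8.5K_p = 0 gives ζ = 11/(2√(8.5K_p)).
Setting ζ = 0.5446: √(8.5K_p) = 11/(2·0.5446) = 10.1, so K_p = 102/8.5 = 12.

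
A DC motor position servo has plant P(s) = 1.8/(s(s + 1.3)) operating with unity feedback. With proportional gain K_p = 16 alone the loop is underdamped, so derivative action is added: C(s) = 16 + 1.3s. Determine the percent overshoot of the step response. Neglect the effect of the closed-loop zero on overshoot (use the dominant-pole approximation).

Forward path: (16 + 1.3s)·1.8/(s(s+1.3)). The closed-loop characteristic equation is s² + (1.3 + 1.8·1.3)s + 1.8·16 = 0.
That is s² + 3.64s + 28.8 = 0, so ω_n = 5.367 rad/s and ζ = 3.64/(2·5.367) = 0.3391.
%OS = 100·exp(−πζ/√(1−ζ²)) = 32.2%.

32.2%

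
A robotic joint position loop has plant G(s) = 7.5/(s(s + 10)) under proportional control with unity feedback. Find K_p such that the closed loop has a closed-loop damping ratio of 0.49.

Closed-loop characteristic equation: s² + 10s + K_p·7.5 = 0.
So ω_n = √(7.5K_p) and 2ζω_n = 10, giving ζ = 10/(2√(7.5K_p)).
Setting ζ = 0.49: √(7.5K_p) = 10/(2·0.49) = 10.2, so K_p = 104.1/7.5 = 13.9.

K_p = 13.9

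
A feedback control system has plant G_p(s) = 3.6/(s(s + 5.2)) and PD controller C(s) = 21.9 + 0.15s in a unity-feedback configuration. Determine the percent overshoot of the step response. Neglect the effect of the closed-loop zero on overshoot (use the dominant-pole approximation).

Forward path: (21.9 + 0.15s)·3.6/(s(s+5.2)). The closed-loop characteristic equation is s² + (5.2 + 3.6·0.15)s + 3.6·21.9 = 0.
That is s² + 5.74s + 78.84 = 0, so ω_n = 8.879 rad/s and ζ = 5.74/(2·8.879) = 0.3232.
%OS = 100·exp(−πζ/√(1−ζ²)) = 34.2%.

34.2%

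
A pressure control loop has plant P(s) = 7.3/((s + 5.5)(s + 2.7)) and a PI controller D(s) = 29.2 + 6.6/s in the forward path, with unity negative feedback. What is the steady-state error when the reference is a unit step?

The open loop D(s)P(s) has a pole at the origin (type 1), so the static position error constant is infinite and e_ss = 1/(1+∞) = 0.

0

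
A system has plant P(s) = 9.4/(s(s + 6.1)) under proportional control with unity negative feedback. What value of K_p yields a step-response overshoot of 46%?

K_p = 17.2

From %OS = 100·exp(−πζ/√(1−ζ²)) = 46%, ζ = −ln(0.46)/√(π²+ln²(0.46)) = 0.24.
Characteristic equation s² + 6.1s + 9.4K_p = 0 gives ζ = 6.1/(2√(9.4K_p)).
Setting ζ = 0.24: √(9.4K_p) = 6.1/(2·0.24) = 12.71, so K_p = 161.6/9.4 = 17.2.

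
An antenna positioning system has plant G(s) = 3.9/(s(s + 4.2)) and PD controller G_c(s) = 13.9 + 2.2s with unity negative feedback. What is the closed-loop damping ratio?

Forward path: (13.9 + 2.2s)·3.9/(s(s+4.2)). The closed-loop characteristic equation is s² + (4.2 + 3.9·2.2)s + 3.9·13.9 = 0.
That is s² + 12.78s + 54.21 = 0, so ω_n = 7.363 rad/s and ζ = 12.78/(2·7.363) = 0.8679.

ζ = 0.868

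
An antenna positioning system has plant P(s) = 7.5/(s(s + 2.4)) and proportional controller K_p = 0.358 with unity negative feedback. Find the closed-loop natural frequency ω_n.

With unity feedback the closed-loop characteristic equation is s² + 2.4s + 0.358·7.5 = s² + 2.4s + 2.685 = 0.
Matching s² + 2ζω_n s + ω_n²: ω_n = √2.685 = 1.639 rad/s and 2ζω_n = 2.4, so ζ = 2.4/(2·1.639) = 0.732.

ω_n = 1.64 rad/s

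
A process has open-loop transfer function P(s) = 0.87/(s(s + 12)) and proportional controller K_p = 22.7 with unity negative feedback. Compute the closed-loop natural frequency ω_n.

ω_n = 4.44 rad/s

The closed-loop denominator is s(s+12) + 22.7·0.87 = s² + 12s + 19.75.
Matching s² + 2ζω_n s + ω_n²: ω_n = √19.75 = 4.444 rad/s and 2ζω_n = 12, so ζ = 12/(2·4.444) = 1.35.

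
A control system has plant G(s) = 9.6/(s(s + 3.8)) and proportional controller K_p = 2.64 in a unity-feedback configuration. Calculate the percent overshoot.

The closed-loop denominator s² + 3.8s + 25.34 gives ω_n = √25.34 = 5.034 and ζ = 3.8/(2ω_n) = 0.3774.
%OS = 100·exp(−πζ/√(1−ζ²)) = 100·exp(−π·0.3774/√0.8576) = 27.8%.

27.8%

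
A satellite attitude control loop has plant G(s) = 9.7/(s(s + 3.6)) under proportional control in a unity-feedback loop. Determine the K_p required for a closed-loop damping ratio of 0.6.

Closed-loop characteristic equation: s² + 3.6s + K_p·9.7 = 0.
So ω_n = √(9.7K_p) and 2ζω_n = 3.6, giving ζ = 3.6/(2√(9.7K_p)).
Setting ζ = 0.6: √(9.7K_p) = 3.6/(2·0.6) = 3, so K_p = 9/9.7 = 0.928.

K_p = 0.928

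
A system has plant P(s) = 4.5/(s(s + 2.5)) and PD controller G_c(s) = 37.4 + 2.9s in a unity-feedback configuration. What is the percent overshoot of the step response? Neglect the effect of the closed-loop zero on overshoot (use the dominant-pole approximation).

9.52%

Forward path: (37.4 + 2.9s)·4.5/(s(s+2.5)). The closed-loop characteristic equation is s² + (2.5 + 4.5·2.9)s + 4.5·37.4 = 0.
That is s² + 15.55s + 168.3 = 0, so ω_n = 12.97 rad/s and ζ = 15.55/(2·12.97) = 0.5993.
%OS = 100·exp(−πζ/√(1−ζ²)) = 9.52%.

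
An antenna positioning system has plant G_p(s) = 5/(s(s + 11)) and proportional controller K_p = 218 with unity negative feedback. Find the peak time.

T_p = 0.0965 s

The closed-loop denominator s² + 11s + 1090 gives ω_n = √1090 = 33.02 and ζ = 11/(2ω_n) = 0.1666.
Damped frequency ω_d = ω_n√(1−ζ²) = 32.55 rad/s, so peak time T_p = π/ω_d = 0.0965 s.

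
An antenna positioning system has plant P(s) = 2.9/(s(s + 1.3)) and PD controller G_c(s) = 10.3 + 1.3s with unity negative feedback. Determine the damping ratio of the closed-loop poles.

ζ = 0.464

Forward path: (10.3 + 1.3s)·2.9/(s(s+1.3)). The closed-loop characteristic equation is s² + (1.3 + 2.9·1.3)s + 2.9·10.3 = 0.
That is s² + 5.07s + 29.87 = 0, so ω_n = 5.465 rad/s and ζ = 5.07/(2·5.465) = 0.4638.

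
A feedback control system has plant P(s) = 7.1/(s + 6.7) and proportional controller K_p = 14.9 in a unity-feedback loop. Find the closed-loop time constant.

τ = 0.00889 s

Closed-loop transfer function: T(s) = K_p·P(s)/(1 + K_p·P(s)) = 105.8/(s + 6.7 + 105.8) = 105.8/(s + 112.5).
Time constant τ = 1/112.5 = 0.00889 s.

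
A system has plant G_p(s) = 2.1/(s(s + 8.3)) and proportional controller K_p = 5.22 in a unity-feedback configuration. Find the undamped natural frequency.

ω_n = 3.31 rad/s

1 + K_p·G_p(s) = 0 gives s² + 8.3s + 10.96 = 0.
Matching s² + 2ζω_n s + ω_n²: ω_n = √10.96 = 3.311 rad/s and 2ζω_n = 8.3, so ζ = 8.3/(2·3.311) = 1.25.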